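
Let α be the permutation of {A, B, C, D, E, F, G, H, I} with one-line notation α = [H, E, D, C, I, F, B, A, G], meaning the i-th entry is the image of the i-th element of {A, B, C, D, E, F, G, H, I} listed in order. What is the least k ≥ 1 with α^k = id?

The disjoint-cycle form of α has cycle lengths 4, 2, 2, 1.
The order is lcm(4, 2, 2) = 4.

4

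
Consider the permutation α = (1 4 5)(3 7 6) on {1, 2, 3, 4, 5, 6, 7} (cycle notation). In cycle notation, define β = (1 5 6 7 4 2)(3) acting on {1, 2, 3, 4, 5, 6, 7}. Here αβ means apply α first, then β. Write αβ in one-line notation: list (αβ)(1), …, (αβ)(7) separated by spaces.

2 1 4 6 5 3 7

For each element, apply α then β: 1 → 4 → 2; 2 → 2 → 1; 3 → 7 → 4; 4 → 5 → 6; 5 → 1 → 5; 6 → 3 → 3; 7 → 6 → 7.
So αβ in one-line form is 2 1 4 6 5 3 7.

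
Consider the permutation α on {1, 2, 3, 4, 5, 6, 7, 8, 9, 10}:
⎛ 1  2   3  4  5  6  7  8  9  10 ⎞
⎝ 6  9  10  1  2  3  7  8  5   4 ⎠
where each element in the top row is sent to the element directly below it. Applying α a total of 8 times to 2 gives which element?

5

Tracing 2 → 9 → … returns to 2 after 3 steps, so 2 lies in a 3-cycle (2, 9, 5).
Powers repeat with period 3 on this cycle, and 8 mod 3 = 2, so α^8(2) = α^2(2).
Stepping 2 places around the cycle: 2 → 9 → 5.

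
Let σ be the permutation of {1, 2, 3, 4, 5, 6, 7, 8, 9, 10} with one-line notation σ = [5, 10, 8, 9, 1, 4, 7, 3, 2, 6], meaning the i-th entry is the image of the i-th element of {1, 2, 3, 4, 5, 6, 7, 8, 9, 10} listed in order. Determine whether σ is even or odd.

even

In disjoint-cycle form the cycle lengths are 5, 2, 2, 1.
A cycle of length ℓ contributes ℓ−1 transpositions, so σ is a product of 4 + 1 + 1 = 6 transpositions — even.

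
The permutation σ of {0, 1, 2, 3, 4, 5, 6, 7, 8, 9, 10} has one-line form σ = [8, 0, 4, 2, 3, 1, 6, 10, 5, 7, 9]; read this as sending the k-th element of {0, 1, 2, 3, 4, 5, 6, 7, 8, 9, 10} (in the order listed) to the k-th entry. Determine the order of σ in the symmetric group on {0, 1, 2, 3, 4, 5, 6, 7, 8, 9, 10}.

Writing σ as disjoint cycles, the cycle lengths are 4, 3, 3, 1.
The order of σ is the least common multiple of its cycle lengths: lcm(4, 3, 3) = 12.

12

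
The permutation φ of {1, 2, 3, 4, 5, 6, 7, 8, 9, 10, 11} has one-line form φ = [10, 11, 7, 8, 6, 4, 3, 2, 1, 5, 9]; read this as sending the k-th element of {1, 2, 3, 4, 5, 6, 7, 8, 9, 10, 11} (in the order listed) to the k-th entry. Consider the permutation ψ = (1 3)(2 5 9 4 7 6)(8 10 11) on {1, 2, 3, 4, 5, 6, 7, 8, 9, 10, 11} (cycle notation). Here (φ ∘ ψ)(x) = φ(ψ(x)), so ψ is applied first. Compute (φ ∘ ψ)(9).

(φ ∘ ψ)(9) = φ(ψ(9)). ψ(9) = 4, then φ(4) = 8. So (φ ∘ ψ)(9) = 8.

8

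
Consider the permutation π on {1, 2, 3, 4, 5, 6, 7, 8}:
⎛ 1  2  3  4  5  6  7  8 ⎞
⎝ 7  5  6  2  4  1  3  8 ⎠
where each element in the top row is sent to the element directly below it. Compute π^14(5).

Tracing 5 → 4 → … returns to 5 after 3 steps, so 5 lies in a 3-cycle (2 5 4).
Since the cycle has length 3, π^14 acts on it the same as π^2 (14 mod 3 = 2).
Stepping 2 places around the cycle: 5 → 4 → 2.

2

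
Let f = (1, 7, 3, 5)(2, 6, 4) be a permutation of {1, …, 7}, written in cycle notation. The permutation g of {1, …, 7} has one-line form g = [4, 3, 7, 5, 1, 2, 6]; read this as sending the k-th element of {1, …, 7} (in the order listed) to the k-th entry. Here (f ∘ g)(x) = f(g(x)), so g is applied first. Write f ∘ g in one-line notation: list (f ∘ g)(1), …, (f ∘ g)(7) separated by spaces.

Chase each element through g then f: 1 → 4 → 2; 2 → 3 → 5; 3 → 7 → 3; 4 → 5 → 1; 5 → 1 → 7; 6 → 2 → 6; 7 → 6 → 4.
Collecting the images, f ∘ g = [2 5 3 1 7 6 4].

2 5 3 1 7 6 4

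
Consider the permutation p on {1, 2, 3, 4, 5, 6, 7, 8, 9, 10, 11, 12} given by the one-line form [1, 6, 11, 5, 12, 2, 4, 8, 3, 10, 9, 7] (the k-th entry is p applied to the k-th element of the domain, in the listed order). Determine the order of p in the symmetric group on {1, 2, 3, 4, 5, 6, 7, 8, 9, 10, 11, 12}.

12

Decomposing into disjoint cycles gives cycle lengths 4, 3, 2, 1, 1, 1.
The order of p is the least common multiple of its cycle lengths: lcm(4, 3, 2) = 12.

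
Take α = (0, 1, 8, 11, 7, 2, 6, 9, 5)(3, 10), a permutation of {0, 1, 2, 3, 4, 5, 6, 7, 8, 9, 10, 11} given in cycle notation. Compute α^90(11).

11

11 lies in the 9-cycle (0, 1, 8, 11, 7, 2, 6, 9, 5).
Since the cycle has length 9, α^90 acts on it the same as α^0 (90 mod 9 = 0).
So α^90(11) = 11.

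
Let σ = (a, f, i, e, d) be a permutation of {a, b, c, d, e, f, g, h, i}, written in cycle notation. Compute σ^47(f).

f lies in the 5-cycle (a, f, i, e, d).
Since the cycle has length 5, σ^47 acts on it the same as σ^2 (47 mod 5 = 2).
Stepping 2 places around the cycle: f → i → e.

e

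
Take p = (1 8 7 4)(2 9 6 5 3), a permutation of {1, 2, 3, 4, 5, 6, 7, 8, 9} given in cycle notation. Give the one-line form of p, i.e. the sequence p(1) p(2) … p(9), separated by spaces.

8 9 2 1 3 5 4 7 6

Each element maps to the next entry in its cycle (wrapping to the front): 1→8, 2→9, 3→2, 4→1, 5→3, 6→5, 7→4, 8→7, 9→6.
So the one-line form is 8 9 2 1 3 5 4 7 6.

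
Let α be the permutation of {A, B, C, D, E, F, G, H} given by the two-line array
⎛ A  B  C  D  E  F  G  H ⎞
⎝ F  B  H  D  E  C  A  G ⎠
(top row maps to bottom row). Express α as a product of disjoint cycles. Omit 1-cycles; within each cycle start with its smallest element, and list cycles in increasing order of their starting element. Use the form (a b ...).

(A F C H G)

Iterating α from A gives A → F → C → H → G → A; that is the 5-cycle (A F C H G).
Continuing from each remaining unvisited element yields (A F C H G).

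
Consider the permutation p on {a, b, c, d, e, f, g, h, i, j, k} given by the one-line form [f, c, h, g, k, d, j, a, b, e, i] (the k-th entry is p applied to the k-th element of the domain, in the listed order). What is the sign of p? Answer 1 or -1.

In disjoint-cycle form the cycle lengths are 11.
A cycle of length ℓ contributes ℓ−1 transpositions, so p is a product of 10 transpositions — even.

1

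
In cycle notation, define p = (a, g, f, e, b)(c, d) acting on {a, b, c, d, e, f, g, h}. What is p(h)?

h does not appear in any cycle of p, so it is a fixed point: p(h) = h.

h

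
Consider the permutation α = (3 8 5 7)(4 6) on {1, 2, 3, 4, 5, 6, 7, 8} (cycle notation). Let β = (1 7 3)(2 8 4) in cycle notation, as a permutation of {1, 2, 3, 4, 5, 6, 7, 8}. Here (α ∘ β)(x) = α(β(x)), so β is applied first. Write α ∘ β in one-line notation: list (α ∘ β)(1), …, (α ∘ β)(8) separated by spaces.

3 5 1 2 7 4 8 6

For each element, apply β then α: 1 → 7 → 3; 2 → 8 → 5; 3 → 1 → 1; 4 → 2 → 2; 5 → 5 → 7; 6 → 6 → 4; 7 → 3 → 8; 8 → 4 → 6.
Collecting the images, α ∘ β = [3 5 1 2 7 4 8 6].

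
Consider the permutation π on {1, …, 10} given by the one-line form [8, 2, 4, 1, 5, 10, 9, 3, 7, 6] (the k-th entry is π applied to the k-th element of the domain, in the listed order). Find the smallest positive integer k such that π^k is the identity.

The disjoint-cycle form of π has cycle lengths 4, 2, 2, 1, 1.
Since disjoint cycles commute, ord(π) = lcm(4, 2, 2) = 4.

4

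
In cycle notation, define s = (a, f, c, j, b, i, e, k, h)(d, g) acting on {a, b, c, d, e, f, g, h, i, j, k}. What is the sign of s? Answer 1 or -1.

-1

The cycle lengths are 9, 2.
A cycle is odd iff its length is even; s has 1 even-length cycle, so sgn(s) = (−1)^1 and s is odd.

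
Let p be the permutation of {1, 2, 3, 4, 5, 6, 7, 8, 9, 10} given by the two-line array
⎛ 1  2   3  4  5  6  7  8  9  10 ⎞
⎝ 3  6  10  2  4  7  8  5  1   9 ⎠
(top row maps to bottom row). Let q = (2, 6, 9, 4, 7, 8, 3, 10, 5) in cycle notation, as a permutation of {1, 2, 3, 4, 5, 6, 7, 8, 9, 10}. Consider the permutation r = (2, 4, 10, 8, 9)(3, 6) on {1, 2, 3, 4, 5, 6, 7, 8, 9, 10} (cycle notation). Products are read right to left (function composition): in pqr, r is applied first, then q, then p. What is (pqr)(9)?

(pqr)(9) = p(q(r(9))). r(9) = 2, then q(2) = 6, then p(6) = 7, so the result is 7.

7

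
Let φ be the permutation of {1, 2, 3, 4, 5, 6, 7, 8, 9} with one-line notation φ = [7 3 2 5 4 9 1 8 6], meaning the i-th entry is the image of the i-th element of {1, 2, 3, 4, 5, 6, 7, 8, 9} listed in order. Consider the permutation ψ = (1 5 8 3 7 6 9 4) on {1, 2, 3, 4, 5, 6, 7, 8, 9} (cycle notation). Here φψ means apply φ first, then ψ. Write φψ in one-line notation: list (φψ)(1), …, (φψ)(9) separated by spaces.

For each element, apply φ then ψ: 1 → 7 → 6; 2 → 3 → 7; 3 → 2 → 2; 4 → 5 → 8; 5 → 4 → 1; 6 → 9 → 4; 7 → 1 → 5; 8 → 8 → 3; 9 → 6 → 9.
So φψ in one-line form is 6 7 2 8 1 4 5 3 9.

6 7 2 8 1 4 5 3 9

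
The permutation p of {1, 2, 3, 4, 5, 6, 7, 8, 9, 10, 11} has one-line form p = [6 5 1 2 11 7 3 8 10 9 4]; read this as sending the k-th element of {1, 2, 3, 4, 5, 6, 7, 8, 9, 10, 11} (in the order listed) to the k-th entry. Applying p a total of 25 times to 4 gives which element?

2

Tracing 4 → 2 → … returns to 4 after 4 steps, so 4 lies in a 4-cycle (2, 5, 11, 4).
Powers repeat with period 4 on this cycle, and 25 mod 4 = 1, so p^25(4) = p^1(4).
Advancing 1 step from 4: 4 → 2.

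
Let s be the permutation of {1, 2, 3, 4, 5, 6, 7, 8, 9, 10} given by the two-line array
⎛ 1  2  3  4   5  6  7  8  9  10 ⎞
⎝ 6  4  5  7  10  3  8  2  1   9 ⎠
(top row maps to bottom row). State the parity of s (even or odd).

In disjoint-cycle form the cycle lengths are 6, 4.
A cycle is odd iff its length is even; s has 2 even-length cycles, so sgn(s) = (−1)^2 and s is even.

even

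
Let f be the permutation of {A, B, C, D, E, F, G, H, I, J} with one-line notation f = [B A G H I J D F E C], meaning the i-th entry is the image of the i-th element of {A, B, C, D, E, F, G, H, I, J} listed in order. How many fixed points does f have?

0

No element satisfies f(x) = x, so there are 0 fixed points.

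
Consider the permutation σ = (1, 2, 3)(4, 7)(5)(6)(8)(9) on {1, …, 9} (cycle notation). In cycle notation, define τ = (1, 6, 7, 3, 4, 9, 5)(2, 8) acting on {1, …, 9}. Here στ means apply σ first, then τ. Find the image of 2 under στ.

4

(στ)(2) = τ(σ(2)). σ(2) = 3, then τ(3) = 4. So (στ)(2) = 4.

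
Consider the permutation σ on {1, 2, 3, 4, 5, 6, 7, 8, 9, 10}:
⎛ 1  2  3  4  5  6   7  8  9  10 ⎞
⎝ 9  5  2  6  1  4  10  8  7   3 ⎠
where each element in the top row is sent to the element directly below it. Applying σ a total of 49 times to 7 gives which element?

7

Tracing 7 → 10 → … returns to 7 after 7 steps, so 7 lies in a 7-cycle (1, 9, 7, 10, 3, 2, 5).
Since the cycle has length 7, σ^49 acts on it the same as σ^0 (49 mod 7 = 0).
So σ^49(7) = 7.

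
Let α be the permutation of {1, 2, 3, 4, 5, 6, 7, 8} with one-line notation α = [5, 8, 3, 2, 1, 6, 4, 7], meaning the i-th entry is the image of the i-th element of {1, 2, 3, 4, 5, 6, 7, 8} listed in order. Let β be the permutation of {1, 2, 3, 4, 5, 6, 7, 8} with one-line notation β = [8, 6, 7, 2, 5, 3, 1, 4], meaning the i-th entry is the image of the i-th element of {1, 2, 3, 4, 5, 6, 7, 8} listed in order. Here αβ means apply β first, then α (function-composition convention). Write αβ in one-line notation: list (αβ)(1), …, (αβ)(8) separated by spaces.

7 6 4 8 1 3 5 2

(αβ)(x) = α(β(x)). Computing each image: α(β(1)) = α(8) = 7, α(β(2)) = α(6) = 6, α(β(3)) = α(7) = 4, α(β(4)) = α(2) = 8, α(β(5)) = α(5) = 1, α(β(6)) = α(3) = 3, α(β(7)) = α(1) = 5, α(β(8)) = α(4) = 2.
Hence αβ = [7 6 4 8 1 3 5 2].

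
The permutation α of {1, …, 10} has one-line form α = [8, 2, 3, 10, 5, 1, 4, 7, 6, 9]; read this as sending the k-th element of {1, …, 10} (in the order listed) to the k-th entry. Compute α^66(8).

Tracing 8 → 7 → … returns to 8 after 7 steps, so 8 lies in a 7-cycle (1, 8, 7, 4, 10, 9, 6).
On a 7-cycle, α^7 is the identity, so α^66 = α^3 there (66 ≡ 3 mod 7).
Stepping 3 places around the cycle: 8 → 7 → 4 → 10.

10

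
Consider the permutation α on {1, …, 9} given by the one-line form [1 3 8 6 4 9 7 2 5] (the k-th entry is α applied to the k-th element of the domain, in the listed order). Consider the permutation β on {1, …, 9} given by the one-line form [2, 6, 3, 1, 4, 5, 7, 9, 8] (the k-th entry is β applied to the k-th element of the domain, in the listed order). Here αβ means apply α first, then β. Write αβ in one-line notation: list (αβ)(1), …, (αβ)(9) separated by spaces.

(αβ)(x) = β(α(x)). Computing each image: β(α(1)) = β(1) = 2, β(α(2)) = β(3) = 3, β(α(3)) = β(8) = 9, β(α(4)) = β(6) = 5, β(α(5)) = β(4) = 1, β(α(6)) = β(9) = 8, β(α(7)) = β(7) = 7, β(α(8)) = β(2) = 6, β(α(9)) = β(5) = 4.
Hence αβ = [2 3 9 5 1 8 7 6 4].

2 3 9 5 1 8 7 6 4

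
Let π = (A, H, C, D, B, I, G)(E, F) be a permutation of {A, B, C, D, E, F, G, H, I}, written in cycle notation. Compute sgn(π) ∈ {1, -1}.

The cycle lengths are 7, 2.
A cycle is odd iff its length is even; π has 1 even-length cycle, so sgn(π) = (−1)^1 and π is odd.

-1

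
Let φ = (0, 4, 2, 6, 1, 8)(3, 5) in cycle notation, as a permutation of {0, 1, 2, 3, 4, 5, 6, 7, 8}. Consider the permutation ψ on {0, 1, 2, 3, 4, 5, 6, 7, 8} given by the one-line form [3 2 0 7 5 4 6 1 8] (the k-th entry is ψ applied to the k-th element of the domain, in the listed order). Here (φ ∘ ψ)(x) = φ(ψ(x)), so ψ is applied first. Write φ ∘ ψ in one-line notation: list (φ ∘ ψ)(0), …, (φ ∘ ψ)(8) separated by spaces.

Chase each element through ψ then φ: 0 → 3 → 5; 1 → 2 → 6; 2 → 0 → 4; 3 → 7 → 7; 4 → 5 → 3; 5 → 4 → 2; 6 → 6 → 1; 7 → 1 → 8; 8 → 8 → 0.
So φ ∘ ψ in one-line form is 5 6 4 7 3 2 1 8 0.

5 6 4 7 3 2 1 8 0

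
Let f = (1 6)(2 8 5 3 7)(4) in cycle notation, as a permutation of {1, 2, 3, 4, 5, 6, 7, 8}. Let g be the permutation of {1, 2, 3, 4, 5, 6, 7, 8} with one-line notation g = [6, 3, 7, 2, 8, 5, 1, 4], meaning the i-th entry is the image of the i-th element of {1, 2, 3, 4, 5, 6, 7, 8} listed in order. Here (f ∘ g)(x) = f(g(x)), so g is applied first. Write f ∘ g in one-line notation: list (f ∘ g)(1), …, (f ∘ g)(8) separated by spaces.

1 7 2 8 5 3 6 4

(f ∘ g)(x) = f(g(x)). Computing each image: f(g(1)) = f(6) = 1, f(g(2)) = f(3) = 7, f(g(3)) = f(7) = 2, f(g(4)) = f(2) = 8, f(g(5)) = f(8) = 5, f(g(6)) = f(5) = 3, f(g(7)) = f(1) = 6, f(g(8)) = f(4) = 4.
Hence f ∘ g = [1 7 2 8 5 3 6 4].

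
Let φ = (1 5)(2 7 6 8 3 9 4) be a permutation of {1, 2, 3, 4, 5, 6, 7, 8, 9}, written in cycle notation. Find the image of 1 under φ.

In the cycle (1 5), 1 is followed by 5, so φ(1) = 5.

5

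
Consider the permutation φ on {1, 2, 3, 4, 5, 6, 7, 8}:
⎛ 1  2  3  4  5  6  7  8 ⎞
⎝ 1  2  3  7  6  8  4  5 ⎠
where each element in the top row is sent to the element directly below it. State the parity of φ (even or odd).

odd

In disjoint-cycle form the cycle lengths are 3, 2, 1, 1, 1.
A cycle of length ℓ contributes ℓ−1 transpositions, so φ is a product of 2 + 1 = 3 transpositions — odd.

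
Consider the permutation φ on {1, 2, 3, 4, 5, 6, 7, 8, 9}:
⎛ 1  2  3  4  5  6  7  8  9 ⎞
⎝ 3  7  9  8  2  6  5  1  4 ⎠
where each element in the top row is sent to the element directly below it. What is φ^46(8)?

1

Tracing 8 → 1 → … returns to 8 after 5 steps, so 8 lies in a 5-cycle (1 3 9 4 8).
On a 5-cycle, φ^5 is the identity, so φ^46 = φ^1 there (46 ≡ 1 mod 5).
Advancing 1 step from 8: 8 → 1.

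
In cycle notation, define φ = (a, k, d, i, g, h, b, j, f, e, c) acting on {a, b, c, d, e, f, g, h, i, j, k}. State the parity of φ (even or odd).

even

The cycle lengths are 11.
A cycle of length ℓ contributes ℓ−1 transpositions, so φ is a product of 10 transpositions — even.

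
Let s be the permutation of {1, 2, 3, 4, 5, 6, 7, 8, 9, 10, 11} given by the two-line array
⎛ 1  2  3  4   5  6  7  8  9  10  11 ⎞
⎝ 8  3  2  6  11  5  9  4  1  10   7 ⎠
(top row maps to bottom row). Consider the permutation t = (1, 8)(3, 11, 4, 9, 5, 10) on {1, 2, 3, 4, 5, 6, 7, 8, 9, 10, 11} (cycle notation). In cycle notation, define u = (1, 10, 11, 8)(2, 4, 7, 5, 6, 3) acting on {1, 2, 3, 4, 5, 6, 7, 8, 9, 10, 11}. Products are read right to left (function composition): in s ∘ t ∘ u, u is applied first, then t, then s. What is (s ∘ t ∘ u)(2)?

1

Apply the permutations in order: u(2) = 4, then t(4) = 9, then s(9) = 1. So (s ∘ t ∘ u)(2) = 1.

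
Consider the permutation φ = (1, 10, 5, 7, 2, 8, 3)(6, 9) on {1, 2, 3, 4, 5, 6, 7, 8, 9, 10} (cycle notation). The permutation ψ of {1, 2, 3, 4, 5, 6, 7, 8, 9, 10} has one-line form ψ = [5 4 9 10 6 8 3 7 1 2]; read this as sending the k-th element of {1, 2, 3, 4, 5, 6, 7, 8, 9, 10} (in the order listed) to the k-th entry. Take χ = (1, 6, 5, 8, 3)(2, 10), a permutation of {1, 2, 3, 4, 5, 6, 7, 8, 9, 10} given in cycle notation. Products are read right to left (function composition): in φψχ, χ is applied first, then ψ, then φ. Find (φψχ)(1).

3

(φψχ)(1) = φ(ψ(χ(1))). χ(1) = 6, then ψ(6) = 8, then φ(8) = 3, so the result is 3.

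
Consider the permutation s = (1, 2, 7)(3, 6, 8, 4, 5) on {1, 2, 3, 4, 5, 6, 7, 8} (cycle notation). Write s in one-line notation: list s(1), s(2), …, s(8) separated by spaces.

Image by image: 1↦2, 2↦7, 3↦6, 4↦5, 5↦3, 6↦8, 7↦1, 8↦4.
So the one-line form is 2 7 6 5 3 8 1 4.

2 7 6 5 3 8 1 4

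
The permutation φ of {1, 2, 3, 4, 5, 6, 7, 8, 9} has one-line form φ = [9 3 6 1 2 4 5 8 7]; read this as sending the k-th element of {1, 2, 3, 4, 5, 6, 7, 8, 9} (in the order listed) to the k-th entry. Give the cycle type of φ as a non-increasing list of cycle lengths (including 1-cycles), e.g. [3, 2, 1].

The disjoint cycles are (1 9 7 5 2 3 6 4)(8), with lengths 8, 1 in non-increasing order.

[8, 1]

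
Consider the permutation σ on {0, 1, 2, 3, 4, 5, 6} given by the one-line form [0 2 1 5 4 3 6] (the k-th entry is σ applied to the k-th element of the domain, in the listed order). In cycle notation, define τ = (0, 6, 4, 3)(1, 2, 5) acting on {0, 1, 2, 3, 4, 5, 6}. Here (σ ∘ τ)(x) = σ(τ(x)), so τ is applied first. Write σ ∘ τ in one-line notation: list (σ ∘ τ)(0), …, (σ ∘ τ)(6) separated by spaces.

6 1 3 0 5 2 4

For each element, apply τ then σ: 0 → 6 → 6; 1 → 2 → 1; 2 → 5 → 3; 3 → 0 → 0; 4 → 3 → 5; 5 → 1 → 2; 6 → 4 → 4.
Collecting the images, σ ∘ τ = [6 1 3 0 5 2 4].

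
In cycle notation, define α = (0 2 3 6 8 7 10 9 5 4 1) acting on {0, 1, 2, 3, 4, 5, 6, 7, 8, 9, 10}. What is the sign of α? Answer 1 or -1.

The cycle lengths are 11.
A cycle of length ℓ contributes ℓ−1 transpositions, so α is a product of 10 transpositions — even.

1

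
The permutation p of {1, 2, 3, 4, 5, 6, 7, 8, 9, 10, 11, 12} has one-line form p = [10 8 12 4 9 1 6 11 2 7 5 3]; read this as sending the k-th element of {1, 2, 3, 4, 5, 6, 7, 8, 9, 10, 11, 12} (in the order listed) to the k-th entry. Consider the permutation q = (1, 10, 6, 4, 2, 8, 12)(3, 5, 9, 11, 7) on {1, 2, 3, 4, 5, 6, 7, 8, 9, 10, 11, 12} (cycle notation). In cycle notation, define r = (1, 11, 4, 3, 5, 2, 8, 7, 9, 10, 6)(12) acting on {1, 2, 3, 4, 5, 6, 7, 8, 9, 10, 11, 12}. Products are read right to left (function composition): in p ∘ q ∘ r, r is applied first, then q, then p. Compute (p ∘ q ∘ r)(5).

Chase 5: r(5) = 2; q(2) = 8; p(8) = 11. Hence (p ∘ q ∘ r)(5) = 11.

11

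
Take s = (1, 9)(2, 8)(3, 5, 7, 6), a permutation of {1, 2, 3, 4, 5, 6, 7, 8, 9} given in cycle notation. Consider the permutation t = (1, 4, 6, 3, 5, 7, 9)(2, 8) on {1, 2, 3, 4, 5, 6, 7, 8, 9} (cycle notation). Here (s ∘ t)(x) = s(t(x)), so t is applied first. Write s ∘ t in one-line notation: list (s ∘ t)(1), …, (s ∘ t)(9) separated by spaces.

4 2 7 3 6 5 1 8 9

(s ∘ t)(x) = s(t(x)). Computing each image: s(t(1)) = s(4) = 4, s(t(2)) = s(8) = 2, s(t(3)) = s(5) = 7, s(t(4)) = s(6) = 3, s(t(5)) = s(7) = 6, s(t(6)) = s(3) = 5, s(t(7)) = s(9) = 1, s(t(8)) = s(2) = 8, s(t(9)) = s(1) = 9.
Hence s ∘ t = [4 2 7 3 6 5 1 8 9].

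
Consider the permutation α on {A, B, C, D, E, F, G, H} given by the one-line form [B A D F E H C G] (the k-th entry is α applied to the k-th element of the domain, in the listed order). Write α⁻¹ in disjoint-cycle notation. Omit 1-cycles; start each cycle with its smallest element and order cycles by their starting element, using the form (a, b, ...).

First write α in disjoint cycles: (A, B)(C, D, F, H, G).
The inverse reverses every cycle; in canonical form, α⁻¹ = (A, B)(C, G, H, F, D).

(A, B)(C, G, H, F, D)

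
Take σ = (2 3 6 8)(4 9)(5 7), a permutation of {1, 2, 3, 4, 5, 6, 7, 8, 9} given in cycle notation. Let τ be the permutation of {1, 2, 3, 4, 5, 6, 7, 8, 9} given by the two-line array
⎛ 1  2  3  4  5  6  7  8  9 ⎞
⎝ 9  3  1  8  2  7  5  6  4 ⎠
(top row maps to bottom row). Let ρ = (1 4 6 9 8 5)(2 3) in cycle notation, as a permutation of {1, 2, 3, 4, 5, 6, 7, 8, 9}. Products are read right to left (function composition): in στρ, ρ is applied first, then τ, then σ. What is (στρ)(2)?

1

(στρ)(2) = σ(τ(ρ(2))). ρ(2) = 3, then τ(3) = 1, then σ(1) = 1, so the result is 1.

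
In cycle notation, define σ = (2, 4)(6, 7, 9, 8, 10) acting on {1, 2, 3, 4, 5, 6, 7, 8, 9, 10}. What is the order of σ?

The disjoint cycles have lengths 5, 2, 1, 1, 1.
The order of σ is the least common multiple of its cycle lengths: lcm(5, 2) = 10.

10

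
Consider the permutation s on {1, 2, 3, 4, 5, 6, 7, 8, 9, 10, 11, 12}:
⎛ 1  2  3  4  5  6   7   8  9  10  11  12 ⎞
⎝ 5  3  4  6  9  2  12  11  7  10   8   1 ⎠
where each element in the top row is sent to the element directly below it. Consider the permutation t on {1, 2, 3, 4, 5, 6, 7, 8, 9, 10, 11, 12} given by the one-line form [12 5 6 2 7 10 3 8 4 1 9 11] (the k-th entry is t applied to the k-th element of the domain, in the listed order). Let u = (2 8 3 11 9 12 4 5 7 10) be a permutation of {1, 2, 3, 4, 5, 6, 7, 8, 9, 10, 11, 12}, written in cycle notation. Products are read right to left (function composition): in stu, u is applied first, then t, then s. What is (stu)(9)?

Apply the permutations in order: u(9) = 12, then t(12) = 11, then s(11) = 8. So (stu)(9) = 8.

8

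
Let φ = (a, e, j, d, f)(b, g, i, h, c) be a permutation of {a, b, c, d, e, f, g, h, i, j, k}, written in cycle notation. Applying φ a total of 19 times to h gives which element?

h lies in the 5-cycle (b, g, i, h, c).
On a 5-cycle, φ^5 is the identity, so φ^19 = φ^4 there (19 ≡ 4 mod 5).
Stepping 4 places around the cycle: h → c → b → g → i.

i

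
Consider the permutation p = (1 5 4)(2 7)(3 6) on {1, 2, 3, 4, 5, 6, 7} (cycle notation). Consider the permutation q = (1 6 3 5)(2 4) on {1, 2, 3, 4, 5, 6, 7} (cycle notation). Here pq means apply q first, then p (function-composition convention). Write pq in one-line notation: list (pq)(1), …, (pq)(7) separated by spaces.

(pq)(x) = p(q(x)). Computing each image: p(q(1)) = p(6) = 3, p(q(2)) = p(4) = 1, p(q(3)) = p(5) = 4, p(q(4)) = p(2) = 7, p(q(5)) = p(1) = 5, p(q(6)) = p(3) = 6, p(q(7)) = p(7) = 2.
Hence pq = [3 1 4 7 5 6 2].

3 1 4 7 5 6 2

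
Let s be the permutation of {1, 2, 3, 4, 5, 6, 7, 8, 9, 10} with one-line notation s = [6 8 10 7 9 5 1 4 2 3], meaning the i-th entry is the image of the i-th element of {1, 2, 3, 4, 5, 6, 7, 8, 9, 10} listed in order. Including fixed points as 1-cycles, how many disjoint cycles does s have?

2

The cycle decomposition is (1, 6, 5, 9, 2, 8, 4, 7)(3, 10), which has 2 cycles (counting 1-cycles).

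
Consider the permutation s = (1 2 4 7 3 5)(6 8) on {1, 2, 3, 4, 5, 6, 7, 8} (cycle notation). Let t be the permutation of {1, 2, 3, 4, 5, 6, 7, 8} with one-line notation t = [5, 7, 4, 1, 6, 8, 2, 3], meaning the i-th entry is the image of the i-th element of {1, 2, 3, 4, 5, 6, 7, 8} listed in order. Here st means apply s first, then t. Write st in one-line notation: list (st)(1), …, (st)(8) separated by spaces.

7 1 6 2 5 3 4 8

(st)(x) = t(s(x)). Computing each image: t(s(1)) = t(2) = 7, t(s(2)) = t(4) = 1, t(s(3)) = t(5) = 6, t(s(4)) = t(7) = 2, t(s(5)) = t(1) = 5, t(s(6)) = t(8) = 3, t(s(7)) = t(3) = 4, t(s(8)) = t(6) = 8.
Hence st = [7 1 6 2 5 3 4 8].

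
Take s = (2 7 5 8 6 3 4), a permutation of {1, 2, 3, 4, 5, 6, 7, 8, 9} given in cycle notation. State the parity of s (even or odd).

even

The cycle lengths are 7, 1, 1.
A cycle of length ℓ contributes ℓ−1 transpositions, so s is a product of 6 transpositions — even.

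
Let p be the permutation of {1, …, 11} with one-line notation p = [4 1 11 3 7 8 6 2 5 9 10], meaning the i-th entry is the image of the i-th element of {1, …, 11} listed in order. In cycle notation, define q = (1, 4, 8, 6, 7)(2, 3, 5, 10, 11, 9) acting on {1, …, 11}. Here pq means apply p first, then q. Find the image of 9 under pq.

First apply p: p(9) = 5, then q(5) = 10. Thus (pq)(9) = 10.

10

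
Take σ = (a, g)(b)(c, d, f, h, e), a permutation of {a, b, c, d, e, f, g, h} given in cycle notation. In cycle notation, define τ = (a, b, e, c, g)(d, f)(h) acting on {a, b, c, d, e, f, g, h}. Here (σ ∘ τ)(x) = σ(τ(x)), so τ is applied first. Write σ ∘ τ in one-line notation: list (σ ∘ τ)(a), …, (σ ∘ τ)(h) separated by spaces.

b c a h d f g e

(σ ∘ τ)(x) = σ(τ(x)). Computing each image: σ(τ(a)) = σ(b) = b, σ(τ(b)) = σ(e) = c, σ(τ(c)) = σ(g) = a, σ(τ(d)) = σ(f) = h, σ(τ(e)) = σ(c) = d, σ(τ(f)) = σ(d) = f, σ(τ(g)) = σ(a) = g, σ(τ(h)) = σ(h) = e.
Hence σ ∘ τ = [b c a h d f g e].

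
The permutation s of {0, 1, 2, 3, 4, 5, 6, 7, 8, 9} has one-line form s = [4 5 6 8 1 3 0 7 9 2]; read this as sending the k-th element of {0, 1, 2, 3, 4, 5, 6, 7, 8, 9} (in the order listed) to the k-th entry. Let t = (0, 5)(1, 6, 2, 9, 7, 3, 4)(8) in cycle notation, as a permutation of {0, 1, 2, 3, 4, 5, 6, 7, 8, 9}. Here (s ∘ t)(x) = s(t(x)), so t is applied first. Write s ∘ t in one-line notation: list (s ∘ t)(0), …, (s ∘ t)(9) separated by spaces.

3 0 2 1 5 4 6 8 9 7

(s ∘ t)(x) = s(t(x)). Computing each image: s(t(0)) = s(5) = 3, s(t(1)) = s(6) = 0, s(t(2)) = s(9) = 2, s(t(3)) = s(4) = 1, s(t(4)) = s(1) = 5, s(t(5)) = s(0) = 4, s(t(6)) = s(2) = 6, s(t(7)) = s(3) = 8, s(t(8)) = s(8) = 9, s(t(9)) = s(7) = 7.
Hence s ∘ t = [3 0 2 1 5 4 6 8 9 7].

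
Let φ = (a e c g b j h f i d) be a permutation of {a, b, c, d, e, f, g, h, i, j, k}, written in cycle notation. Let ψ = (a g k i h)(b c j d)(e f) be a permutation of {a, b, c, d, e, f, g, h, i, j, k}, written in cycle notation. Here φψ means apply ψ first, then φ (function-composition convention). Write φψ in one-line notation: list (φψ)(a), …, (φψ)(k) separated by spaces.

b g h j i c k e f a d

(φψ)(x) = φ(ψ(x)). Computing each image: φ(ψ(a)) = φ(g) = b, φ(ψ(b)) = φ(c) = g, φ(ψ(c)) = φ(j) = h, φ(ψ(d)) = φ(b) = j, φ(ψ(e)) = φ(f) = i, φ(ψ(f)) = φ(e) = c, φ(ψ(g)) = φ(k) = k, φ(ψ(h)) = φ(a) = e, φ(ψ(i)) = φ(h) = f, φ(ψ(j)) = φ(d) = a, φ(ψ(k)) = φ(i) = d.
Hence φψ = [b g h j i c k e f a d].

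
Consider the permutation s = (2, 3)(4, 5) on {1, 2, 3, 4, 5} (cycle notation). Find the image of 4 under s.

5

In the cycle (4, 5), 4 is followed by 5, so s(4) = 5.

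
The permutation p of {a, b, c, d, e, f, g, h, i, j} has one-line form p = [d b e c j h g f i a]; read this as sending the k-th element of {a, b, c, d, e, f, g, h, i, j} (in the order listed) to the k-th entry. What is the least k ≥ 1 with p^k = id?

Writing p as disjoint cycles, the cycle lengths are 5, 2, 1, 1, 1.
The order of p is the least common multiple of its cycle lengths: lcm(5, 2) = 10.

10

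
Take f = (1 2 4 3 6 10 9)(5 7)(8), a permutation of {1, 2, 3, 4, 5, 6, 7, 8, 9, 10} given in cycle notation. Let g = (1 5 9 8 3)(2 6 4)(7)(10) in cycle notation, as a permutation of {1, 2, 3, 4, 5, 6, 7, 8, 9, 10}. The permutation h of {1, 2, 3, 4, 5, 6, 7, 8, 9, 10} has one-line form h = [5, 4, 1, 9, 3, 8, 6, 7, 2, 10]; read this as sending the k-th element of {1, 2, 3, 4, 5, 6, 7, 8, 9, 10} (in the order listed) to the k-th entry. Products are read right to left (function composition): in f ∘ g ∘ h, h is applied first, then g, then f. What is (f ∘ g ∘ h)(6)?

Apply the permutations in order: h(6) = 8, then g(8) = 3, then f(3) = 6. So (f ∘ g ∘ h)(6) = 6.

6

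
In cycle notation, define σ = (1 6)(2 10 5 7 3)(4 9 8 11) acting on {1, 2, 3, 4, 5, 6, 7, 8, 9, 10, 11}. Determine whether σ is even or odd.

even

The cycle lengths are 5, 4, 2.
A cycle of length ℓ contributes ℓ−1 transpositions, so σ is a product of 4 + 3 + 1 = 8 transpositions — even.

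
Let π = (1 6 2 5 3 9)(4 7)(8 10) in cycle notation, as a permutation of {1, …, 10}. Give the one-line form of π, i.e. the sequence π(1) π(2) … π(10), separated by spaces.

Reading each image from the cycles: 1→6, 2→5, 3→9, 4→7, 5→3, 6→2, 7→4, 8→10, 9→1, 10→8.
So the one-line form is 6 5 9 7 3 2 4 10 1 8.

6 5 9 7 3 2 4 10 1 8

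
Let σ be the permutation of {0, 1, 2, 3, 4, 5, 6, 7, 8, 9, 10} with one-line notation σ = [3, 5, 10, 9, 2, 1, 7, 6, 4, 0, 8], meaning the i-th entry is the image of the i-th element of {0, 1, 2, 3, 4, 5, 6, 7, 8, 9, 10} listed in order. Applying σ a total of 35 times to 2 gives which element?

Tracing 2 → 10 → … returns to 2 after 4 steps, so 2 lies in a 4-cycle (2 10 8 4).
Powers repeat with period 4 on this cycle, and 35 mod 4 = 3, so σ^35(2) = σ^3(2).
Stepping 3 places around the cycle: 2 → 10 → 8 → 4.

4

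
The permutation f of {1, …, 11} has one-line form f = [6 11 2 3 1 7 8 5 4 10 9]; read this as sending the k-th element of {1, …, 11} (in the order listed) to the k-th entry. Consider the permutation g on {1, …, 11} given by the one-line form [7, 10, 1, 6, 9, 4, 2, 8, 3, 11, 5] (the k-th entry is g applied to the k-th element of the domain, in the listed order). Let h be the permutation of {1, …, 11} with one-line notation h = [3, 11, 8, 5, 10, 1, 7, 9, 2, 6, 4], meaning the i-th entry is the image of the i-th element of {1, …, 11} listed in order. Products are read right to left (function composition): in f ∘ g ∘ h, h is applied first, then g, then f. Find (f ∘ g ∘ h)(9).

Apply the permutations in order: h(9) = 2, then g(2) = 10, then f(10) = 10. So (f ∘ g ∘ h)(9) = 10.

10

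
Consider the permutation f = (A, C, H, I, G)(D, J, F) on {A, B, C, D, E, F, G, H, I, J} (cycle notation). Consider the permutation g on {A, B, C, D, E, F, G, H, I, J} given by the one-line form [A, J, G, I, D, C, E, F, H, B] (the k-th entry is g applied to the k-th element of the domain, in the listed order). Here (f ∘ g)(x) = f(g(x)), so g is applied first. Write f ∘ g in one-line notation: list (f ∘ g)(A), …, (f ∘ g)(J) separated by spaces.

C F A G J H E D I B

(f ∘ g)(x) = f(g(x)). Computing each image: f(g(A)) = f(A) = C, f(g(B)) = f(J) = F, f(g(C)) = f(G) = A, f(g(D)) = f(I) = G, f(g(E)) = f(D) = J, f(g(F)) = f(C) = H, f(g(G)) = f(E) = E, f(g(H)) = f(F) = D, f(g(I)) = f(H) = I, f(g(J)) = f(B) = B.
Hence f ∘ g = [C F A G J H E D I B].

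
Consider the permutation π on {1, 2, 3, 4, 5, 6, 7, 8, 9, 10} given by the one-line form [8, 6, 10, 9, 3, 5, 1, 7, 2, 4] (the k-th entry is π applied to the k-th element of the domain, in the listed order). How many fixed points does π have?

No element satisfies π(x) = x, so there are 0 fixed points.

0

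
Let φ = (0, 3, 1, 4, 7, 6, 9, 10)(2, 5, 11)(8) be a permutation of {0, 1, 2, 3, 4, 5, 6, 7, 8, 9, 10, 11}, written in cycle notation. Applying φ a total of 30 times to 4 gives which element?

4 lies in the 8-cycle (0, 3, 1, 4, 7, 6, 9, 10).
On an 8-cycle, φ^8 is the identity, so φ^30 = φ^6 there (30 ≡ 6 mod 8).
Stepping 6 places around the cycle: 4 → 7 → 6 → 9 → 10 → 0 → 3.

3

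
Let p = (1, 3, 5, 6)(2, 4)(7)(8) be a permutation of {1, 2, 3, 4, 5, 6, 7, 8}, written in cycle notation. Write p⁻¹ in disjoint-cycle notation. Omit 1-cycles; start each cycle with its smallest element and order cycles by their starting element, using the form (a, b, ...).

If p sends a → b within a cycle, p⁻¹ sends b → a; equivalently, reverse each cycle.
After reversing and putting each cycle's least element first, p⁻¹ = (1, 6, 5, 3)(2, 4).

(1, 6, 5, 3)(2, 4)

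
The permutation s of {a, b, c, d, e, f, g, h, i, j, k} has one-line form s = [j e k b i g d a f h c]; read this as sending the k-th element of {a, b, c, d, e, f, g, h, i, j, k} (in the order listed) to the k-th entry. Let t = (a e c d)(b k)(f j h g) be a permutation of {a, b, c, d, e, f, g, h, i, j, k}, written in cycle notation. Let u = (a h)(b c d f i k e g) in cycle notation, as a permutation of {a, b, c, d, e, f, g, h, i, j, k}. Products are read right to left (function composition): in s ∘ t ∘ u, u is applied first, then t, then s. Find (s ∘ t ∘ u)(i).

e

Apply the permutations in order: u(i) = k, then t(k) = b, then s(b) = e. So (s ∘ t ∘ u)(i) = e.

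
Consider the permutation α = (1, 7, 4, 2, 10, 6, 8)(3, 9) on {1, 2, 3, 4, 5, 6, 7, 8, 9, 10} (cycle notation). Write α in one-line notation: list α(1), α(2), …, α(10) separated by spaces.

7 10 9 2 5 8 4 1 3 6

Image by image: 1↦7, 2↦10, 3↦9, 4↦2, 5↦5, 6↦8, 7↦4, 8↦1, 9↦3, 10↦6.
So the one-line form is 7 10 9 2 5 8 4 1 3 6.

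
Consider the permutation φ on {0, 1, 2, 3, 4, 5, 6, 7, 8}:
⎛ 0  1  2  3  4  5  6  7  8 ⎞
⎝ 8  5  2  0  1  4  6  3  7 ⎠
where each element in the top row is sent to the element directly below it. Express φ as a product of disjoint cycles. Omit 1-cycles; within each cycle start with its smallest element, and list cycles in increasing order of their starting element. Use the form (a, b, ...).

(0, 8, 7, 3)(1, 5, 4)

Start at 0 and follow images: 0 → 8 → 7 → 3 → 0, giving the cycle (0, 8, 7, 3).
Repeating from the next unused element and collecting all non-trivial cycles gives (0, 8, 7, 3)(1, 5, 4).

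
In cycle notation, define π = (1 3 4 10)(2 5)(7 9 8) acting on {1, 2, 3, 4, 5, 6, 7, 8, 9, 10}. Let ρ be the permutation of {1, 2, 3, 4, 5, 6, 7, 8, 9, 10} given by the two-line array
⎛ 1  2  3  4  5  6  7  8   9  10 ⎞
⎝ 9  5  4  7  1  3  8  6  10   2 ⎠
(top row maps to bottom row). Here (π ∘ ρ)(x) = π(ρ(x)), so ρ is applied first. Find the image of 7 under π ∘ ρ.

(π ∘ ρ)(7) = π(ρ(7)). ρ(7) = 8, then π(8) = 7. So (π ∘ ρ)(7) = 7.

7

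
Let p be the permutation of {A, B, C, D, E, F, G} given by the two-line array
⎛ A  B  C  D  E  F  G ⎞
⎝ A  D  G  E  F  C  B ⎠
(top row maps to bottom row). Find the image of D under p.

E

The entry below D in the array is E, so p(D) = E.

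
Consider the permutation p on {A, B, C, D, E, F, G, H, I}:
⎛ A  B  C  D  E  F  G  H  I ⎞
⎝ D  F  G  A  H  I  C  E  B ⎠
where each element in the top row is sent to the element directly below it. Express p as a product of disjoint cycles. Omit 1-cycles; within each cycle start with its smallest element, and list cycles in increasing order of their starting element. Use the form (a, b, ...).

From A: A → D → A, closing the cycle (A, D).
Continuing from each remaining unvisited element yields (A, D)(B, F, I)(C, G)(E, H).

(A, D)(B, F, I)(C, G)(E, H)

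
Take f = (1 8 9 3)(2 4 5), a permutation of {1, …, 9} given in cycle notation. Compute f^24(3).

3 lies in the 4-cycle (1 8 9 3).
Since the cycle has length 4, f^24 acts on it the same as f^0 (24 mod 4 = 0).
So f^24(3) = 3.

3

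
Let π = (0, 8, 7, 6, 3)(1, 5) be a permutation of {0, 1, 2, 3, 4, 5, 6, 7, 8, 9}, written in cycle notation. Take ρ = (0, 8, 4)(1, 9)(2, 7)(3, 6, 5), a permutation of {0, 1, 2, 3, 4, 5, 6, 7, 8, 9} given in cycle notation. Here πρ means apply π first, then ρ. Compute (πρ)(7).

5

First apply π: π(7) = 6, then ρ(6) = 5. Thus (πρ)(7) = 5.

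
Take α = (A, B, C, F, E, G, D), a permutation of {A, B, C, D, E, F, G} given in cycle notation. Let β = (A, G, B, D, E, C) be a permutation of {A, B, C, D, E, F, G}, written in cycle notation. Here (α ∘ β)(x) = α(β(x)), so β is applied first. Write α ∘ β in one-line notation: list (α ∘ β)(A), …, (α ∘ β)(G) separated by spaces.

D A B G F E C

(α ∘ β)(x) = α(β(x)). Computing each image: α(β(A)) = α(G) = D, α(β(B)) = α(D) = A, α(β(C)) = α(A) = B, α(β(D)) = α(E) = G, α(β(E)) = α(C) = F, α(β(F)) = α(F) = E, α(β(G)) = α(B) = C.
Hence α ∘ β = [D A B G F E C].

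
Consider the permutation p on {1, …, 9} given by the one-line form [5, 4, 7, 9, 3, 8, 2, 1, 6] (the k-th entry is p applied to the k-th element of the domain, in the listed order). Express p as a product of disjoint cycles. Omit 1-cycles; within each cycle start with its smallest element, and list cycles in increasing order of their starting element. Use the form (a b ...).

Iterating p from 1 gives 1 → 5 → 3 → 7 → 2 → 4 → 9 → 6 → 8 → 1; that is the 9-cycle (1 5 3 7 2 4 9 6 8).
Continuing from each remaining unvisited element yields (1 5 3 7 2 4 9 6 8).

(1 5 3 7 2 4 9 6 8)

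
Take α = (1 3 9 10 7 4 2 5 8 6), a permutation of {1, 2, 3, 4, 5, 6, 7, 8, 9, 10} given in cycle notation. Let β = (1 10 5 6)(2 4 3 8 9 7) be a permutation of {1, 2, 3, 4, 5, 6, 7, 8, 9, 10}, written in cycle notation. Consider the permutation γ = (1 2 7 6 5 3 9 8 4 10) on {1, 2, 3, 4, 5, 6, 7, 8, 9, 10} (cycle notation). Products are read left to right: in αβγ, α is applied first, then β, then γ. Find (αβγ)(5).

Apply the permutations in order: α(5) = 8, then β(8) = 9, then γ(9) = 8. So (αβγ)(5) = 8.

8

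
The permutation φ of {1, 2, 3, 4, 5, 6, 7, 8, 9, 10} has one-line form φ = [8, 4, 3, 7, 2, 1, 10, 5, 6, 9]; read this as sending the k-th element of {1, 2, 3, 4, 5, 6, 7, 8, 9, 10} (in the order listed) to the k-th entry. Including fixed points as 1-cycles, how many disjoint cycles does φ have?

2

The cycle decomposition is (1, 8, 5, 2, 4, 7, 10, 9, 6)(3), which has 2 cycles (counting 1-cycles).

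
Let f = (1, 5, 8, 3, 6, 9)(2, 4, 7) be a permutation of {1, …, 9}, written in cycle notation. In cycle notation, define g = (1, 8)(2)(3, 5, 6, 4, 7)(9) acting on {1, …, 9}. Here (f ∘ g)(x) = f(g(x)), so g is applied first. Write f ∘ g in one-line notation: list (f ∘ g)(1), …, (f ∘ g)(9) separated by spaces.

Chase each element through g then f: 1 → 8 → 3; 2 → 2 → 4; 3 → 5 → 8; 4 → 7 → 2; 5 → 6 → 9; 6 → 4 → 7; 7 → 3 → 6; 8 → 1 → 5; 9 → 9 → 1.
Collecting the images, f ∘ g = [3 4 8 2 9 7 6 5 1].

3 4 8 2 9 7 6 5 1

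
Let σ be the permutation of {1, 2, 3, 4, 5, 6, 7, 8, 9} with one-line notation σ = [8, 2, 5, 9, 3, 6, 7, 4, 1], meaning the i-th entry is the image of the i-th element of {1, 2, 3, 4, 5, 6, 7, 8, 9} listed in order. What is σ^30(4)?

1

Tracing 4 → 9 → … returns to 4 after 4 steps, so 4 lies in a 4-cycle (1 8 4 9).
Since the cycle has length 4, σ^30 acts on it the same as σ^2 (30 mod 4 = 2).
Advancing 2 steps from 4: 4 → 9 → 1.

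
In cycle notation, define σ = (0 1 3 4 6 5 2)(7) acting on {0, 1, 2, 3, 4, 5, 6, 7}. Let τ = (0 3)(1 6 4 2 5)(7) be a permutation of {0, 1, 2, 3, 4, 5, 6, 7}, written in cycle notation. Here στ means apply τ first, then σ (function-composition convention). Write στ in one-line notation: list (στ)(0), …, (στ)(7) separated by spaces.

4 5 2 1 0 3 6 7

For each element, apply τ then σ: 0 → 3 → 4; 1 → 6 → 5; 2 → 5 → 2; 3 → 0 → 1; 4 → 2 → 0; 5 → 1 → 3; 6 → 4 → 6; 7 → 7 → 7.
So στ in one-line form is 4 5 2 1 0 3 6 7.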